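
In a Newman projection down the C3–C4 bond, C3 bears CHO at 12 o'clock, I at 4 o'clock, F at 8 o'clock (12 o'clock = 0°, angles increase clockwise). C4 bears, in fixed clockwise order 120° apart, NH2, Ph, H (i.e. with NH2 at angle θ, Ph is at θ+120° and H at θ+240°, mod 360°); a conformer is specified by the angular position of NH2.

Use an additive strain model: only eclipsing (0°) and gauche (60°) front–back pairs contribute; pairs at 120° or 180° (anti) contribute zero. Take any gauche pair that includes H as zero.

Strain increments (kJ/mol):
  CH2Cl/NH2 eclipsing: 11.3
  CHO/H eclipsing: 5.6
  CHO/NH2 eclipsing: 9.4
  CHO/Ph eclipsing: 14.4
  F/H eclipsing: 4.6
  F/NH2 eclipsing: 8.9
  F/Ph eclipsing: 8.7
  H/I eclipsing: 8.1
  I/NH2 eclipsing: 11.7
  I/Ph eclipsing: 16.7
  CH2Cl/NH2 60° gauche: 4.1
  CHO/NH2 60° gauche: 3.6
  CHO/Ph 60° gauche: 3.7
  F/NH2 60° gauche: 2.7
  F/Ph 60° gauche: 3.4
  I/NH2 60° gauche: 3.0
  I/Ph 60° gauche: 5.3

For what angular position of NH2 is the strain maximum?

NH2 at 0° (eclipsed): CHO(0°)/NH2(0°) eclipsed 9.4; I(120°)/Ph(120°) eclipsed 16.7; F(240°)/H(240°) eclipsed 4.6 → 30.7 kJ/mol.
NH2 at 60° (staggered): CHO(0°)/NH2(60°) gauche 3.6; I(120°)/NH2(60°) gauche 3.0; I(120°)/Ph(180°) gauche 5.3; F(240°)/Ph(180°) gauche 3.4 → 15.3 kJ/mol.
NH2 at 120° (eclipsed): CHO(0°)/H(0°) eclipsed 5.6; I(120°)/NH2(120°) eclipsed 11.7; F(240°)/Ph(240°) eclipsed 8.7 → 26.0 kJ/mol.
NH2 at 180° (staggered): CHO(0°)/Ph(300°) gauche 3.7; I(120°)/NH2(180°) gauche 3.0; F(240°)/NH2(180°) gauche 2.7; F(240°)/Ph(300°) gauche 3.4 → 12.8 kJ/mol.
NH2 at 240° (eclipsed): CHO(0°)/Ph(0°) eclipsed 14.4; I(120°)/H(120°) eclipsed 8.1; F(240°)/NH2(240°) eclipsed 8.9 → 31.4 kJ/mol.
NH2 at 300° (staggered): CHO(0°)/NH2(300°) gauche 3.6; CHO(0°)/Ph(60°) gauche 3.7; I(120°)/Ph(60°) gauche 5.3; F(240°)/NH2(300°) gauche 2.7 → 15.3 kJ/mol.
The maximum (31.4 kJ/mol) occurs with NH2 at 240°.

240°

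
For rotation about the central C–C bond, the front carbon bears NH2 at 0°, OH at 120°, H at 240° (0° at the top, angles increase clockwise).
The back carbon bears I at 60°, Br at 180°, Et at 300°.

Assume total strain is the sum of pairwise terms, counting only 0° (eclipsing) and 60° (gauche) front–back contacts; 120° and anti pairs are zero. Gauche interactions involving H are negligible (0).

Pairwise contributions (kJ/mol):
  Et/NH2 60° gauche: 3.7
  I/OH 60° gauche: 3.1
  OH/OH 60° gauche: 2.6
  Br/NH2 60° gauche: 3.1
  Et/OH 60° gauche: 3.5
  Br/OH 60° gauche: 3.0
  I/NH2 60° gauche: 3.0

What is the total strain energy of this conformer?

This conformer (staggered): NH2–I gauche, NH2–Et gauche, OH–I gauche, OH–Br gauche; 3.0 + 3.7 + 3.1 + 3.0 = 12.8 kJ/mol.

12.8 kJ/mol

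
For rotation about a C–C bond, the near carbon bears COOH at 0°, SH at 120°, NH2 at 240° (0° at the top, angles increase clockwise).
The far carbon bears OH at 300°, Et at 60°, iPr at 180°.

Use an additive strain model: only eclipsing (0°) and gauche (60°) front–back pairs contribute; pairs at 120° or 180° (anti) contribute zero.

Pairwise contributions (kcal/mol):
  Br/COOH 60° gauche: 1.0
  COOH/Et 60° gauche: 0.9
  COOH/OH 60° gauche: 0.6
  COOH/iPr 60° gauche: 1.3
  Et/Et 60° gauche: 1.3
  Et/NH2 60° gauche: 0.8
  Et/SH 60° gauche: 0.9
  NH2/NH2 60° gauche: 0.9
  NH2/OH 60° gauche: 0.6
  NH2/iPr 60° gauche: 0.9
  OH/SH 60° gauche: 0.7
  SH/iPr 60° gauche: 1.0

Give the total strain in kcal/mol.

This conformer (staggered): COOH(0°)/OH(300°) gauche 0.6; COOH(0°)/Et(60°) gauche 0.9; SH(120°)/Et(60°) gauche 0.9; SH(120°)/iPr(180°) gauche 1.0; NH2(240°)/OH(300°) gauche 0.6; NH2(240°)/iPr(180°) gauche 0.9 → 4.9 kcal/mol.

4.9 kcal/mol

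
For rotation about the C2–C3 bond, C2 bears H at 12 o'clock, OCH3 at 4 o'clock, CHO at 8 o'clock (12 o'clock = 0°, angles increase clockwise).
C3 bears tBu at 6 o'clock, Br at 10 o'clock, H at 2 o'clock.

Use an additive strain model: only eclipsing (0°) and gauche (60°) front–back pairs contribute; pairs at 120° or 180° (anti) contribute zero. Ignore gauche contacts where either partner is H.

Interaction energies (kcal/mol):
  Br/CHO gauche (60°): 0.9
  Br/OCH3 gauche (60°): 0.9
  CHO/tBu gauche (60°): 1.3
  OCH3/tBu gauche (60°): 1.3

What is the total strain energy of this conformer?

3.5 kcal/mol

This conformer (staggered): OCH3–tBu gauche, CHO–tBu gauche, CHO–Br gauche; 1.3 + 1.3 + 0.9 = 3.5 kcal/mol.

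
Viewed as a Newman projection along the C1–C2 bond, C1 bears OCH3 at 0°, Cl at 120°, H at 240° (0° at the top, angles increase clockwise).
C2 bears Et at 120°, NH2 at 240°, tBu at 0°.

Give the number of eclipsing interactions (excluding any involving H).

2

Non-H eclipsing pairs: OCH3(0°)/tBu(0°); Cl(120°)/Et(120°) — 2 interactions.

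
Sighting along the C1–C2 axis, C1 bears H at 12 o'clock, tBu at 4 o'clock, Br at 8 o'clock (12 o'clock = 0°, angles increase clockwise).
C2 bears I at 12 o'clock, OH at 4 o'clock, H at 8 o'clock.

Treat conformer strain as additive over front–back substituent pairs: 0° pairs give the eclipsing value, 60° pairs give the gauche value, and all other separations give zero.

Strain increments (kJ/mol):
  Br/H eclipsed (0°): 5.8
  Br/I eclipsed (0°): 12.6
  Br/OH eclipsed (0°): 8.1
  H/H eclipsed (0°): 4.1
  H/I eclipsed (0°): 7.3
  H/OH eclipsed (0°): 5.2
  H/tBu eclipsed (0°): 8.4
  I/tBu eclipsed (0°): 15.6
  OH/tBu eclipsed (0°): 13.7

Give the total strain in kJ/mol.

This conformer (eclipsed): H(0°)/I(0°) eclipsed 7.3; tBu(120°)/OH(120°) eclipsed 13.7; Br(240°)/H(240°) eclipsed 5.8 → 26.8 kJ/mol.

26.8 kJ/mol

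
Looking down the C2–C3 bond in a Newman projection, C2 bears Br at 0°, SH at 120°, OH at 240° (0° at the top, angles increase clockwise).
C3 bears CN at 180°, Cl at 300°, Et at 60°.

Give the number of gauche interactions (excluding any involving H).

6

Non-H gauche pairs: Br(0°)/Cl(300°); Br(0°)/Et(60°); SH(120°)/CN(180°); SH(120°)/Et(60°); OH(240°)/CN(180°); OH(240°)/Cl(300°) — 6 interactions.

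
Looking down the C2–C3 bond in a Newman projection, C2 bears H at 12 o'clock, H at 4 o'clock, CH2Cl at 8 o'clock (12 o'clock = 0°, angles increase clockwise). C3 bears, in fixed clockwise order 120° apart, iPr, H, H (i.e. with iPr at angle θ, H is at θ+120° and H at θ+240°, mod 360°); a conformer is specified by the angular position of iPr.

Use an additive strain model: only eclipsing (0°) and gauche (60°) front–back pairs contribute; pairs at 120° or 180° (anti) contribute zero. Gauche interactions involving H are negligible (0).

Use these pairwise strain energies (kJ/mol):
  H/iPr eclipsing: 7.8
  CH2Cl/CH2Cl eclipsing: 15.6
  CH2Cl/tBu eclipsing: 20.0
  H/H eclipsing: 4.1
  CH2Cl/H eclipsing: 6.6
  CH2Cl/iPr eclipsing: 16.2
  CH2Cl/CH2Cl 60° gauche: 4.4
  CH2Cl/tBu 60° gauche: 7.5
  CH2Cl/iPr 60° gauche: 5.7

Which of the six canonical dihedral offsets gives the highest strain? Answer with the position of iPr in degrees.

iPr at 0° (eclipsed): H–iPr eclipsed, H–H eclipsed, CH2Cl–H eclipsed; 7.8 + 4.1 + 6.6 = 18.5 kJ/mol.
iPr at 60° (staggered): no non-H gauche contacts → 0.0 kJ/mol.
iPr at 120° (eclipsed): H–H eclipsed, H–iPr eclipsed, CH2Cl–H eclipsed; 4.1 + 7.8 + 6.6 = 18.5 kJ/mol.
iPr at 180° (staggered): CH2Cl–iPr gauche; 5.7 = 5.7 kJ/mol.
iPr at 240° (eclipsed): H–H eclipsed, H–H eclipsed, CH2Cl–iPr eclipsed; 4.1 + 4.1 + 16.2 = 24.4 kJ/mol.
iPr at 300° (staggered): CH2Cl–iPr gauche; 5.7 = 5.7 kJ/mol.
The maximum (24.4 kJ/mol) occurs with iPr at 240°.

240°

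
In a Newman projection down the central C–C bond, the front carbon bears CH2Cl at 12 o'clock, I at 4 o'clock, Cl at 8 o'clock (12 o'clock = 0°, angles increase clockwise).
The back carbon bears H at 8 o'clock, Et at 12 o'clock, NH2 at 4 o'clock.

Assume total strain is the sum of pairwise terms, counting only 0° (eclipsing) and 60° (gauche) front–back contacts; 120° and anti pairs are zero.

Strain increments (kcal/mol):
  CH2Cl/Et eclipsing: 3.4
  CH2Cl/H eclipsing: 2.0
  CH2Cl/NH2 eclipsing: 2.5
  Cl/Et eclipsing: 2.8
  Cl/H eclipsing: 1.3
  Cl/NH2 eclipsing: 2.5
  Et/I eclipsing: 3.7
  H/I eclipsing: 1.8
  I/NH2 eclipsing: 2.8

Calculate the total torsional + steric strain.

This conformer is eclipsed. CH2Cl at 0° is eclipsed with Et at 0° (3.4); I at 120° is eclipsed with NH2 at 120° (2.8); Cl at 240° is eclipsed with H at 240° (1.3). Total 7.5 kcal/mol.

7.5 kcal/mol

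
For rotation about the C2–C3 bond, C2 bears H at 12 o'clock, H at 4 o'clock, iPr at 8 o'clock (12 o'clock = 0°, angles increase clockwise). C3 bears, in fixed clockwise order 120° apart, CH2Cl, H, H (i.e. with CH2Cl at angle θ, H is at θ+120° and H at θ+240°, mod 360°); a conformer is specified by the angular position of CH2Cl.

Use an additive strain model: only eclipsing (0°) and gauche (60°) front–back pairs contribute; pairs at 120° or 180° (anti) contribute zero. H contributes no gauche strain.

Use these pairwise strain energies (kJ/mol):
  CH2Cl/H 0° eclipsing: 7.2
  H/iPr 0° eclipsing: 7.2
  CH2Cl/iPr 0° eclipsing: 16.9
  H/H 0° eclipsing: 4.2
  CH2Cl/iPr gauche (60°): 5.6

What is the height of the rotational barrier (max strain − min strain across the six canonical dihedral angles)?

CH2Cl at 0° (eclipsed): H(0°)/CH2Cl(0°) eclipsed 7.2; H(120°)/H(120°) eclipsed 4.2; iPr(240°)/H(240°) eclipsed 7.2 → 18.6 kJ/mol.
CH2Cl at 60° (staggered): no non-H gauche contacts → 0.0 kJ/mol.
CH2Cl at 120° (eclipsed): H(0°)/H(0°) eclipsed 4.2; H(120°)/CH2Cl(120°) eclipsed 7.2; iPr(240°)/H(240°) eclipsed 7.2 → 18.6 kJ/mol.
CH2Cl at 180° (staggered): iPr(240°)/CH2Cl(180°) gauche 5.6 → 5.6 kJ/mol.
CH2Cl at 240° (eclipsed): H(0°)/H(0°) eclipsed 4.2; H(120°)/H(120°) eclipsed 4.2; iPr(240°)/CH2Cl(240°) eclipsed 16.9 → 25.3 kJ/mol.
CH2Cl at 300° (staggered): iPr(240°)/CH2Cl(300°) gauche 5.6 → 5.6 kJ/mol.
Max at 240° (25.3 kJ/mol), min at 60° (0.0 kJ/mol); barrier = 25.3 kJ/mol.

25.3 kJ/mol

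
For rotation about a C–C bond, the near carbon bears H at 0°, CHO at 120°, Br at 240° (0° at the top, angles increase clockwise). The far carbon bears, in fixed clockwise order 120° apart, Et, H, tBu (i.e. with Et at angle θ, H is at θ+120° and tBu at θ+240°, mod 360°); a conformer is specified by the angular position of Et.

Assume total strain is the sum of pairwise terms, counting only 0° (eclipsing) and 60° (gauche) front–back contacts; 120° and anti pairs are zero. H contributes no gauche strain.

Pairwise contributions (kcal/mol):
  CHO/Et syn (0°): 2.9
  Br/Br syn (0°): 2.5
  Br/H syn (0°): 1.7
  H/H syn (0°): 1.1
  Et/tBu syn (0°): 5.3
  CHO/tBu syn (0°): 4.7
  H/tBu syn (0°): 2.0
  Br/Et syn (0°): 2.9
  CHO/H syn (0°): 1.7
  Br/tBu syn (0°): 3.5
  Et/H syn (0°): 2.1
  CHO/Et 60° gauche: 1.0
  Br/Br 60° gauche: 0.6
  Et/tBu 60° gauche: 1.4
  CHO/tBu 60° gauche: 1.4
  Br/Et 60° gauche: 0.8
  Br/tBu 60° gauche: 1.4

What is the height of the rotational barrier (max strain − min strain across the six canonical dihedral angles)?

Et at 0° (eclipsed): H(0°)/Et(0°) eclipsed 2.1; CHO(120°)/H(120°) eclipsed 1.7; Br(240°)/tBu(240°) eclipsed 3.5 → 7.3 kcal/mol.
Et at 60° (staggered): CHO(120°)/Et(60°) gauche 1.0; Br(240°)/tBu(300°) gauche 1.4 → 2.4 kcal/mol.
Et at 120° (eclipsed): H(0°)/tBu(0°) eclipsed 2.0; CHO(120°)/Et(120°) eclipsed 2.9; Br(240°)/H(240°) eclipsed 1.7 → 6.6 kcal/mol.
Et at 180° (staggered): CHO(120°)/Et(180°) gauche 1.0; CHO(120°)/tBu(60°) gauche 1.4; Br(240°)/Et(180°) gauche 0.8 → 3.2 kcal/mol.
Et at 240° (eclipsed): H(0°)/H(0°) eclipsed 1.1; CHO(120°)/tBu(120°) eclipsed 4.7; Br(240°)/Et(240°) eclipsed 2.9 → 8.7 kcal/mol.
Et at 300° (staggered): CHO(120°)/tBu(180°) gauche 1.4; Br(240°)/Et(300°) gauche 0.8; Br(240°)/tBu(180°) gauche 1.4 → 3.6 kcal/mol.
Max at 240° (8.7 kcal/mol), min at 60° (2.4 kcal/mol); barrier = 6.3 kcal/mol.

6.3 kcal/mol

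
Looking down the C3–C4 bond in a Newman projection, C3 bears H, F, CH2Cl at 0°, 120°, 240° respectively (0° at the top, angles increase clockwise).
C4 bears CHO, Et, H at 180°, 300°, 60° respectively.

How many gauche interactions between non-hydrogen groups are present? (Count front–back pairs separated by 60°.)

3

Non-H gauche pairs: F(120°)/CHO(180°); CH2Cl(240°)/CHO(180°); CH2Cl(240°)/Et(300°) — 3 interactions.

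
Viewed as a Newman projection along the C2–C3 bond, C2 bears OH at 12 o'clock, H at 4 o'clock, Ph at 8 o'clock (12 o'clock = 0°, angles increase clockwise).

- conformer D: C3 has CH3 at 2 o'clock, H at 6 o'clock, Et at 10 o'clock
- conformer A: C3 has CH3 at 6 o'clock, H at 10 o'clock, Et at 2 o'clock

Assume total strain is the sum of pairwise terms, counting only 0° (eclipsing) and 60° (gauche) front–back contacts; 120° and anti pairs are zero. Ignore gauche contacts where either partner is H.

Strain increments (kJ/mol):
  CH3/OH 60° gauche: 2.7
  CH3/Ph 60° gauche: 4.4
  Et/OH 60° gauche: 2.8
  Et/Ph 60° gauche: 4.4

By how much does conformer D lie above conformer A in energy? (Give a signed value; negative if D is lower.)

D (staggered): OH–CH3 gauche, OH–Et gauche, Ph–Et gauche; 2.7 + 2.8 + 4.4 = 9.9 kJ/mol.
A (staggered): OH–Et gauche, Ph–CH3 gauche; 2.8 + 4.4 = 7.2 kJ/mol.
E(D) − E(A) = 9.9 − 7.2 = +2.7 kJ/mol.

+2.7 kJ/mol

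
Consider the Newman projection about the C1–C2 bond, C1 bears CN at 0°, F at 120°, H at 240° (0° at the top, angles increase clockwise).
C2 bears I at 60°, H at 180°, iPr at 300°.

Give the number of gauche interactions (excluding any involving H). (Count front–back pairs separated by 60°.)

Non-H gauche pairs: CN(0°)/I(60°); CN(0°)/iPr(300°); F(120°)/I(60°) — 3 interactions.

3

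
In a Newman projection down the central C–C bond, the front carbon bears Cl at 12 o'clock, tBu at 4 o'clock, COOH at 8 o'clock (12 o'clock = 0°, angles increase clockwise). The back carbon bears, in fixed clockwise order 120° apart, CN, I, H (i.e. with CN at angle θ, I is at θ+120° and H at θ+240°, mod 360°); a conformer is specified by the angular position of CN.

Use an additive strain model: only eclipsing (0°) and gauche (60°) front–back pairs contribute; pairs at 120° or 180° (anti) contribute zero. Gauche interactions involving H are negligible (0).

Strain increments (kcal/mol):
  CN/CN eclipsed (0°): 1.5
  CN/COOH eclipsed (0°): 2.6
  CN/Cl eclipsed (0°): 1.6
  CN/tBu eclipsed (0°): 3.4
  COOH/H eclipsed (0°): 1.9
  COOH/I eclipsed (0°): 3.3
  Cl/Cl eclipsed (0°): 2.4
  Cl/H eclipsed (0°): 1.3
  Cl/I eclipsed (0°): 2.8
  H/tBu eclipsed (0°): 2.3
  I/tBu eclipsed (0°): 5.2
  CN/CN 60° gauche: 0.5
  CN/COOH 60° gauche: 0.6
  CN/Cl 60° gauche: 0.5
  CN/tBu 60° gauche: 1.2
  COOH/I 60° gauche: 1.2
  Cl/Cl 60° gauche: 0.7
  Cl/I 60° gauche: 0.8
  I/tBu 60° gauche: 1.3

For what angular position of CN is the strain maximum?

0°

CN at 0° (eclipsed): Cl–CN eclipsed, tBu–I eclipsed, COOH–H eclipsed; 1.6 + 5.2 + 1.9 = 8.7 kcal/mol.
CN at 60° (staggered): Cl–CN gauche, tBu–CN gauche, tBu–I gauche, COOH–I gauche; 0.5 + 1.2 + 1.3 + 1.2 = 4.2 kcal/mol.
CN at 120° (eclipsed): Cl–H eclipsed, tBu–CN eclipsed, COOH–I eclipsed; 1.3 + 3.4 + 3.3 = 8.0 kcal/mol.
CN at 180° (staggered): Cl–I gauche, tBu–CN gauche, COOH–CN gauche, COOH–I gauche; 0.8 + 1.2 + 0.6 + 1.2 = 3.8 kcal/mol.
CN at 240° (eclipsed): Cl–I eclipsed, tBu–H eclipsed, COOH–CN eclipsed; 2.8 + 2.3 + 2.6 = 7.7 kcal/mol.
CN at 300° (staggered): Cl–CN gauche, Cl–I gauche, tBu–I gauche, COOH–CN gauche; 0.5 + 0.8 + 1.3 + 0.6 = 3.2 kcal/mol.
The maximum (8.7 kcal/mol) occurs with CN at 0°.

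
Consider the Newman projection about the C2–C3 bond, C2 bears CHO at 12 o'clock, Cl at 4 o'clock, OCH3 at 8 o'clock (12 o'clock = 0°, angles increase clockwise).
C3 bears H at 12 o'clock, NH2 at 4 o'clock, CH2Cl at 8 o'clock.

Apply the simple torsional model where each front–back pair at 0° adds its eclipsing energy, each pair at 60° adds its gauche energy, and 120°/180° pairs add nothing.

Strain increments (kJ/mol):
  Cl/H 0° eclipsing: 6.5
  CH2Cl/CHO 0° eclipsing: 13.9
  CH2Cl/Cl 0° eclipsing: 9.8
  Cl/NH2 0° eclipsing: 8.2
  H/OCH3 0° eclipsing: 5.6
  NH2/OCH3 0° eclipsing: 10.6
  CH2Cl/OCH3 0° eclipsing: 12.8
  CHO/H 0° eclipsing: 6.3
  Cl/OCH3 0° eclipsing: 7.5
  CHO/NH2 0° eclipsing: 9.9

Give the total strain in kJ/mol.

27.3 kJ/mol

This conformer is eclipsed. CHO at 0° is eclipsed with H at 0° (6.3); Cl at 120° is eclipsed with NH2 at 120° (8.2); OCH3 at 240° is eclipsed with CH2Cl at 240° (12.8). Total 27.3 kJ/mol.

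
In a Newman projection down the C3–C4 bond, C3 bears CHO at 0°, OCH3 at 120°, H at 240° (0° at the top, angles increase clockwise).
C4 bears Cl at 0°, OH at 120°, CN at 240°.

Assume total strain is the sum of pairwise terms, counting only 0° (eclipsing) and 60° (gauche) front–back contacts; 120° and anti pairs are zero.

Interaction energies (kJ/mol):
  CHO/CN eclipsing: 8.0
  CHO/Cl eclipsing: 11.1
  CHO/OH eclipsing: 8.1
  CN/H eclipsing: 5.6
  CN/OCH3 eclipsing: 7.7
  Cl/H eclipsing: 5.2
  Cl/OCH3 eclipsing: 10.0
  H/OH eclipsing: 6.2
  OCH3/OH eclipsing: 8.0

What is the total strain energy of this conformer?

This conformer is eclipsed. CHO at 0° is eclipsed with Cl at 0° (11.1); OCH3 at 120° is eclipsed with OH at 120° (8.0); H at 240° is eclipsed with CN at 240° (5.6). Total 24.7 kJ/mol.

24.7 kJ/mol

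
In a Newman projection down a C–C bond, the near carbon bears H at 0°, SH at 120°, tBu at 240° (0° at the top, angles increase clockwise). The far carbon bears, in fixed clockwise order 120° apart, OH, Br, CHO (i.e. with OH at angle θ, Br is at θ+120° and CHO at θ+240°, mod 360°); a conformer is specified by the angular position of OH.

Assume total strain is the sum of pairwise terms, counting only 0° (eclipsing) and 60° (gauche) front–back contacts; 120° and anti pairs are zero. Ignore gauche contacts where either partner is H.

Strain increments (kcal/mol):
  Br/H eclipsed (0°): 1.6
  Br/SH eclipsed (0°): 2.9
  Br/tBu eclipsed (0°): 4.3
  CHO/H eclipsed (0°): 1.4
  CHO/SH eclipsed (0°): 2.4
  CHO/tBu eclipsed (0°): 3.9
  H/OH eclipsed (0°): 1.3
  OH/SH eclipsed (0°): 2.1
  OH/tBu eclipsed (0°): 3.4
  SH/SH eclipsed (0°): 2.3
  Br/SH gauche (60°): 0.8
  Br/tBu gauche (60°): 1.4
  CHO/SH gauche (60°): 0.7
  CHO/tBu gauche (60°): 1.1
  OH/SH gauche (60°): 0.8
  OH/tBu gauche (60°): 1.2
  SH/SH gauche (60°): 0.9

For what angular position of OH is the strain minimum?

300°

OH at 0° (eclipsed): H–OH eclipsed, SH–Br eclipsed, tBu–CHO eclipsed; 1.3 + 2.9 + 3.9 = 8.1 kcal/mol.
OH at 60° (staggered): SH–OH gauche, SH–Br gauche, tBu–Br gauche, tBu–CHO gauche; 0.8 + 0.8 + 1.4 + 1.1 = 4.1 kcal/mol.
OH at 120° (eclipsed): H–CHO eclipsed, SH–OH eclipsed, tBu–Br eclipsed; 1.4 + 2.1 + 4.3 = 7.8 kcal/mol.
OH at 180° (staggered): SH–OH gauche, SH–CHO gauche, tBu–OH gauche, tBu–Br gauche; 0.8 + 0.7 + 1.2 + 1.4 = 4.1 kcal/mol.
OH at 240° (eclipsed): H–Br eclipsed, SH–CHO eclipsed, tBu–OH eclipsed; 1.6 + 2.4 + 3.4 = 7.4 kcal/mol.
OH at 300° (staggered): SH–Br gauche, SH–CHO gauche, tBu–OH gauche, tBu–CHO gauche; 0.8 + 0.7 + 1.2 + 1.1 = 3.8 kcal/mol.
The minimum (3.8 kcal/mol) occurs with OH at 300°.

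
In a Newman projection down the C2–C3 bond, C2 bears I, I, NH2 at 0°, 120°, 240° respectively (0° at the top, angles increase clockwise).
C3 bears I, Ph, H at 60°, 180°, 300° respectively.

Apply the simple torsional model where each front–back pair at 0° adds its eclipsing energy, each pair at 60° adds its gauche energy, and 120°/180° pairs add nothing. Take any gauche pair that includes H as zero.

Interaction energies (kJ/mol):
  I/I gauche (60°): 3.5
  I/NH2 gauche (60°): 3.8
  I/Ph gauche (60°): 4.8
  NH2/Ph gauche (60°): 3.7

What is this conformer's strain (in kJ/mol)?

15.5 kJ/mol

This conformer (staggered): I(0°)/I(60°) gauche 3.5; I(120°)/I(60°) gauche 3.5; I(120°)/Ph(180°) gauche 4.8; NH2(240°)/Ph(180°) gauche 3.7 → 15.5 kJ/mol.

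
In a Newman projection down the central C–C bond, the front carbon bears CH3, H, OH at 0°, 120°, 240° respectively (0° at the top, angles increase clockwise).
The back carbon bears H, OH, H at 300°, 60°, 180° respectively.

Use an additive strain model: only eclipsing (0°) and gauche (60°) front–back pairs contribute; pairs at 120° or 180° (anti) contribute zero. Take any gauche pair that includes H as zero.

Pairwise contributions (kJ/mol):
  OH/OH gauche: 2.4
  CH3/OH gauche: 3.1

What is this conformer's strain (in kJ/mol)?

3.1 kJ/mol

This conformer (staggered): CH3(0°)/OH(60°) gauche 3.1 → 3.1 kJ/mol.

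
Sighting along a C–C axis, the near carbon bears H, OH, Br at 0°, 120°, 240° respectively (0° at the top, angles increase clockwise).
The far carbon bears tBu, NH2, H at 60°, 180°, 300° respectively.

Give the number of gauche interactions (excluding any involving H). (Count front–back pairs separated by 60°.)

Non-H gauche pairs: OH(120°)/tBu(60°); OH(120°)/NH2(180°); Br(240°)/NH2(180°) — 3 interactions.

3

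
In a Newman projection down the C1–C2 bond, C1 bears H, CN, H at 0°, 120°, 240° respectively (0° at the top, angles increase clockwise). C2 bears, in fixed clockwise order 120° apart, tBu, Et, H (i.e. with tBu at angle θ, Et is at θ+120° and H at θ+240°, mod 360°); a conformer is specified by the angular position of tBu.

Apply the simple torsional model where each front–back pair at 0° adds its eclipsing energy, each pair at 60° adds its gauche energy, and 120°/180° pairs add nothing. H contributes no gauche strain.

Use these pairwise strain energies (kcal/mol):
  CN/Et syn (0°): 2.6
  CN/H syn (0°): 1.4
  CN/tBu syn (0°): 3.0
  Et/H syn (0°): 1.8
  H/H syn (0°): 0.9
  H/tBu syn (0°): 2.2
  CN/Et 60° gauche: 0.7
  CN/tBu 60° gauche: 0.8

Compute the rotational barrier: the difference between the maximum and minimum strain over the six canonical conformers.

5.0 kcal/mol

tBu at 0° is eclipsed. H at 0° is eclipsed with tBu at 0° (2.2); CN at 120° is eclipsed with Et at 120° (2.6); H at 240° is eclipsed with H at 240° (0.9). Total 5.7 kcal/mol.
tBu at 60° is staggered. CN at 120° is gauche with tBu at 60° (0.8); CN at 120° is gauche with Et at 180° (0.7). Total 1.5 kcal/mol.
tBu at 120° is eclipsed. H at 0° is eclipsed with H at 0° (0.9); CN at 120° is eclipsed with tBu at 120° (3.0); H at 240° is eclipsed with Et at 240° (1.8). Total 5.7 kcal/mol.
tBu at 180° is staggered. CN at 120° is gauche with tBu at 180° (0.8). Total 0.8 kcal/mol.
tBu at 240° is eclipsed. H at 0° is eclipsed with Et at 0° (1.8); CN at 120° is eclipsed with H at 120° (1.4); H at 240° is eclipsed with tBu at 240° (2.2). Total 5.4 kcal/mol.
tBu at 300° is staggered. CN at 120° is gauche with Et at 60° (0.7). Total 0.7 kcal/mol.
Max at 0° (5.7 kcal/mol), min at 300° (0.7 kcal/mol); barrier = 5.0 kcal/mol.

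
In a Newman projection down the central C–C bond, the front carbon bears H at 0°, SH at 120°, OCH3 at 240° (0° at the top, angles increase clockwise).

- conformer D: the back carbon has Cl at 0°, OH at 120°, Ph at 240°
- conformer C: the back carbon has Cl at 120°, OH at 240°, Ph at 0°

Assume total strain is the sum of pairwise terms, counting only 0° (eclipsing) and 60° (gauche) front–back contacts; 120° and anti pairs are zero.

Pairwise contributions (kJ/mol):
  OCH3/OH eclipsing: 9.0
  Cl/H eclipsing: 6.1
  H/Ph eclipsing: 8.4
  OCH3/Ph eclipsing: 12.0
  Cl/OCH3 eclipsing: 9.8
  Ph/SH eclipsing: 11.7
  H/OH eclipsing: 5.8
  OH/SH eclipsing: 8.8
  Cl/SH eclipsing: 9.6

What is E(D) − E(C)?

D (eclipsed): H–Cl eclipsed, SH–OH eclipsed, OCH3–Ph eclipsed; 6.1 + 8.8 + 12.0 = 26.9 kJ/mol.
C (eclipsed): H–Ph eclipsed, SH–Cl eclipsed, OCH3–OH eclipsed; 8.4 + 9.6 + 9.0 = 27.0 kJ/mol.
E(D) − E(C) = 26.9 − 27.0 = -0.1 kJ/mol.

-0.1 kJ/mol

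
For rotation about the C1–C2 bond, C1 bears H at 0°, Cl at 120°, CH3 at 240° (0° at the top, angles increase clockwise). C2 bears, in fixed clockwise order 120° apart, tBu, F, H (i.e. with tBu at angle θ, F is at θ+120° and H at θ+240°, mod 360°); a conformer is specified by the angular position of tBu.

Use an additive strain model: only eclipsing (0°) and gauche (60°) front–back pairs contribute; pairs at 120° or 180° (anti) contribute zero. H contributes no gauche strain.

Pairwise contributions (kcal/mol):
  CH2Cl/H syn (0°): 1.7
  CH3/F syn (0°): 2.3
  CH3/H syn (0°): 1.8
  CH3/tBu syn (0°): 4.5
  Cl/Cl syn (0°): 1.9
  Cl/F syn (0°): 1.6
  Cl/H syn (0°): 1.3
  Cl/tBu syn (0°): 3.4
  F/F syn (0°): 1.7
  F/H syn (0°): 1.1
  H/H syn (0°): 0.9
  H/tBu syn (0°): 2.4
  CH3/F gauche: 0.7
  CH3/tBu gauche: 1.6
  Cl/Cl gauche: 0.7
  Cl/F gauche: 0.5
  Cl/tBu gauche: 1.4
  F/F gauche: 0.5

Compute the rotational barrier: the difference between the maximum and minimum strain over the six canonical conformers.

tBu at 0° is eclipsed. H at 0° is eclipsed with tBu at 0° (2.4); Cl at 120° is eclipsed with F at 120° (1.6); CH3 at 240° is eclipsed with H at 240° (1.8). Total 5.8 kcal/mol.
tBu at 60° is staggered. Cl at 120° is gauche with tBu at 60° (1.4); Cl at 120° is gauche with F at 180° (0.5); CH3 at 240° is gauche with F at 180° (0.7). Total 2.6 kcal/mol.
tBu at 120° is eclipsed. H at 0° is eclipsed with H at 0° (0.9); Cl at 120° is eclipsed with tBu at 120° (3.4); CH3 at 240° is eclipsed with F at 240° (2.3). Total 6.6 kcal/mol.
tBu at 180° is staggered. Cl at 120° is gauche with tBu at 180° (1.4); CH3 at 240° is gauche with tBu at 180° (1.6); CH3 at 240° is gauche with F at 300° (0.7). Total 3.7 kcal/mol.
tBu at 240° is eclipsed. H at 0° is eclipsed with F at 0° (1.1); Cl at 120° is eclipsed with H at 120° (1.3); CH3 at 240° is eclipsed with tBu at 240° (4.5). Total 6.9 kcal/mol.
tBu at 300° is staggered. Cl at 120° is gauche with F at 60° (0.5); CH3 at 240° is gauche with tBu at 300° (1.6). Total 2.1 kcal/mol.
Max at 240° (6.9 kcal/mol), min at 300° (2.1 kcal/mol); barrier = 4.8 kcal/mol.

4.8 kcal/mol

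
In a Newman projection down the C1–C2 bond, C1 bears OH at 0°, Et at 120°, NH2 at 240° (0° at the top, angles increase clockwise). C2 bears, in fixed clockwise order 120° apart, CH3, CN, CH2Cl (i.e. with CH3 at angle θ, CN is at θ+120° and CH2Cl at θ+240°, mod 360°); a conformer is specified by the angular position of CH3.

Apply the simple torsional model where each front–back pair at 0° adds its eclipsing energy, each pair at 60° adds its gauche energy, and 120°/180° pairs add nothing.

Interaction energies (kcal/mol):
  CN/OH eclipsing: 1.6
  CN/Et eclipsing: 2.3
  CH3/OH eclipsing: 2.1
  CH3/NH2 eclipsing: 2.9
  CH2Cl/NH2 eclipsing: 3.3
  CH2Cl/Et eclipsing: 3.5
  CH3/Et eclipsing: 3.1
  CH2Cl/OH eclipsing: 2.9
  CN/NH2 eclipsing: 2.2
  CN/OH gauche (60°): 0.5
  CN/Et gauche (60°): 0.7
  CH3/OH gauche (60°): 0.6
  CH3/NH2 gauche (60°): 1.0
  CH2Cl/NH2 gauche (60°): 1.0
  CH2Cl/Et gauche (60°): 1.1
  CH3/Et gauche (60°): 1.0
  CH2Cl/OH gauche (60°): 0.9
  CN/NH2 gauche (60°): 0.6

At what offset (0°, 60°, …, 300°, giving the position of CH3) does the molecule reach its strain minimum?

CH3 at 0° (eclipsed): OH–CH3 eclipsed, Et–CN eclipsed, NH2–CH2Cl eclipsed; 2.1 + 2.3 + 3.3 = 7.7 kcal/mol.
CH3 at 60° (staggered): OH–CH3 gauche, OH–CH2Cl gauche, Et–CH3 gauche, Et–CN gauche, NH2–CN gauche, NH2–CH2Cl gauche; 0.6 + 0.9 + 1.0 + 0.7 + 0.6 + 1.0 = 4.8 kcal/mol.
CH3 at 120° (eclipsed): OH–CH2Cl eclipsed, Et–CH3 eclipsed, NH2–CN eclipsed; 2.9 + 3.1 + 2.2 = 8.2 kcal/mol.
CH3 at 180° (staggered): OH–CN gauche, OH–CH2Cl gauche, Et–CH3 gauche, Et–CH2Cl gauche, NH2–CH3 gauche, NH2–CN gauche; 0.5 + 0.9 + 1.0 + 1.1 + 1.0 + 0.6 = 5.1 kcal/mol.
CH3 at 240° (eclipsed): OH–CN eclipsed, Et–CH2Cl eclipsed, NH2–CH3 eclipsed; 1.6 + 3.5 + 2.9 = 8.0 kcal/mol.
CH3 at 300° (staggered): OH–CH3 gauche, OH–CN gauche, Et–CN gauche, Et–CH2Cl gauche, NH2–CH3 gauche, NH2–CH2Cl gauche; 0.6 + 0.5 + 0.7 + 1.1 + 1.0 + 1.0 = 4.9 kcal/mol.
The minimum (4.8 kcal/mol) occurs with CH3 at 60°.

60°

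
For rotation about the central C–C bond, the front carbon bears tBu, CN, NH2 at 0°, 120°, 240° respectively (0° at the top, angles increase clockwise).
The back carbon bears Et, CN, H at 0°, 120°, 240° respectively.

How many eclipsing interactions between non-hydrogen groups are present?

Non-H eclipsing pairs: tBu(0°)/Et(0°); CN(120°)/CN(120°) — 2 interactions.

2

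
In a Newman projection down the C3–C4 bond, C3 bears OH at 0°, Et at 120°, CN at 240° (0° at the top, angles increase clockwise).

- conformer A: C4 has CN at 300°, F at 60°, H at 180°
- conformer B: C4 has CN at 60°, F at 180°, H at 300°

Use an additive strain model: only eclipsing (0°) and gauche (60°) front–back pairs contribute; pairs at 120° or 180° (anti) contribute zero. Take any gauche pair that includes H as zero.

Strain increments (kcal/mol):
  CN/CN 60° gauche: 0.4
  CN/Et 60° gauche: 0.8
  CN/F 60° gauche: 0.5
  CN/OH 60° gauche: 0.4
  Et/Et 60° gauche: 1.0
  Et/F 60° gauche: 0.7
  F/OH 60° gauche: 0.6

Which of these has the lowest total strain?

A (staggered): OH(0°)/CN(300°) gauche 0.4; OH(0°)/F(60°) gauche 0.6; Et(120°)/F(60°) gauche 0.7; CN(240°)/CN(300°) gauche 0.4 → 2.1 kcal/mol.
B (staggered): OH(0°)/CN(60°) gauche 0.4; Et(120°)/CN(60°) gauche 0.8; Et(120°)/F(180°) gauche 0.7; CN(240°)/F(180°) gauche 0.5 → 2.4 kcal/mol.
A has the lowest total (2.1 kcal/mol).

A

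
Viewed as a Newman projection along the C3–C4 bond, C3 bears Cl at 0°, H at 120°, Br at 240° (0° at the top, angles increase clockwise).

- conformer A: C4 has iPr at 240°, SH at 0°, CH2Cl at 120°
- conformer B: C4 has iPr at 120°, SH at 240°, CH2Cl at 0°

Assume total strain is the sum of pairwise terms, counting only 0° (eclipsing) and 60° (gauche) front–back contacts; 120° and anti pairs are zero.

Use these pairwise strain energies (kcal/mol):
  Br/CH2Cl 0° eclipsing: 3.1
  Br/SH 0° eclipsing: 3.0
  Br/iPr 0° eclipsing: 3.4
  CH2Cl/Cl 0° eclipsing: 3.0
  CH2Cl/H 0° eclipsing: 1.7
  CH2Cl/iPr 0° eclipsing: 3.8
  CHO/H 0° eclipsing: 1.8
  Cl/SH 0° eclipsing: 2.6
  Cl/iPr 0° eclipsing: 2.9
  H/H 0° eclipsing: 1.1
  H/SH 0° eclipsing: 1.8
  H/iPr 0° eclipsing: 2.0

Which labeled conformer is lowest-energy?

A

A (eclipsed): Cl(0°)/SH(0°) eclipsed 2.6; H(120°)/CH2Cl(120°) eclipsed 1.7; Br(240°)/iPr(240°) eclipsed 3.4 → 7.7 kcal/mol.
B (eclipsed): Cl(0°)/CH2Cl(0°) eclipsed 3.0; H(120°)/iPr(120°) eclipsed 2.0; Br(240°)/SH(240°) eclipsed 3.0 → 8.0 kcal/mol.
A has the lowest total (7.7 kcal/mol).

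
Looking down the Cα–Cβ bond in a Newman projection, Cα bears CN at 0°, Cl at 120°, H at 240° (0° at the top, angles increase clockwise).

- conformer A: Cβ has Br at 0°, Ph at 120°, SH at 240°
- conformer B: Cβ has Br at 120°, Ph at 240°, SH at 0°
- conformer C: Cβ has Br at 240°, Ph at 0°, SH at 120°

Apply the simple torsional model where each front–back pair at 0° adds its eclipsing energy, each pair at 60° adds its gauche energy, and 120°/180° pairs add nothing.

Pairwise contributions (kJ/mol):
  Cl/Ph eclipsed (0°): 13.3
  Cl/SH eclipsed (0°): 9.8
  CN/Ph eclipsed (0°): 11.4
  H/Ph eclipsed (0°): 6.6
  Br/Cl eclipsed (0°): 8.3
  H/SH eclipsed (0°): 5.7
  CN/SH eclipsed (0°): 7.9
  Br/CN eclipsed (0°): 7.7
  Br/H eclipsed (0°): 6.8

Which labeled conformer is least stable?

A is eclipsed. CN at 0° is eclipsed with Br at 0° (7.7); Cl at 120° is eclipsed with Ph at 120° (13.3); H at 240° is eclipsed with SH at 240° (5.7). Total 26.7 kJ/mol.
B is eclipsed. CN at 0° is eclipsed with SH at 0° (7.9); Cl at 120° is eclipsed with Br at 120° (8.3); H at 240° is eclipsed with Ph at 240° (6.6). Total 22.8 kJ/mol.
C is eclipsed. CN at 0° is eclipsed with Ph at 0° (11.4); Cl at 120° is eclipsed with SH at 120° (9.8); H at 240° is eclipsed with Br at 240° (6.8). Total 28.0 kJ/mol.
C has the highest total (28.0 kJ/mol).

C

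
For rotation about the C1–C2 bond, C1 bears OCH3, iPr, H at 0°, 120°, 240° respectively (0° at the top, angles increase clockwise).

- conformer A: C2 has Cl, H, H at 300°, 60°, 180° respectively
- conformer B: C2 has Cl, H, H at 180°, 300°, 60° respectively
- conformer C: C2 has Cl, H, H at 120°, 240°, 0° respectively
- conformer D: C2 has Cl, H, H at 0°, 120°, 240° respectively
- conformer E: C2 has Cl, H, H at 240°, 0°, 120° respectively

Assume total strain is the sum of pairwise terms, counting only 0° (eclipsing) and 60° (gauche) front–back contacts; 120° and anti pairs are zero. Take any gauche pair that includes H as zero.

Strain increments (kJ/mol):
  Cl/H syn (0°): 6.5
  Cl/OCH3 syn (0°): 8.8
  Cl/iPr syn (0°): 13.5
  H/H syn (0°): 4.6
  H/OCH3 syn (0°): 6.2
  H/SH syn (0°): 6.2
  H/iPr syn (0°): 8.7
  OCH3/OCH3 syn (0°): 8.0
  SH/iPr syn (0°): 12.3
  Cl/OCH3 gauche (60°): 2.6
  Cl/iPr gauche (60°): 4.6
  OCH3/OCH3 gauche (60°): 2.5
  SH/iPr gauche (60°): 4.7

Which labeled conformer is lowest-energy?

A

A (staggered): OCH3(0°)/Cl(300°) gauche 2.6 → 2.6 kJ/mol.
B (staggered): iPr(120°)/Cl(180°) gauche 4.6 → 4.6 kJ/mol.
C (eclipsed): OCH3(0°)/H(0°) eclipsed 6.2; iPr(120°)/Cl(120°) eclipsed 13.5; H(240°)/H(240°) eclipsed 4.6 → 24.3 kJ/mol.
D (eclipsed): OCH3(0°)/Cl(0°) eclipsed 8.8; iPr(120°)/H(120°) eclipsed 8.7; H(240°)/H(240°) eclipsed 4.6 → 22.1 kJ/mol.
E (eclipsed): OCH3(0°)/H(0°) eclipsed 6.2; iPr(120°)/H(120°) eclipsed 8.7; H(240°)/Cl(240°) eclipsed 6.5 → 21.4 kJ/mol.
A has the lowest total (2.6 kJ/mol).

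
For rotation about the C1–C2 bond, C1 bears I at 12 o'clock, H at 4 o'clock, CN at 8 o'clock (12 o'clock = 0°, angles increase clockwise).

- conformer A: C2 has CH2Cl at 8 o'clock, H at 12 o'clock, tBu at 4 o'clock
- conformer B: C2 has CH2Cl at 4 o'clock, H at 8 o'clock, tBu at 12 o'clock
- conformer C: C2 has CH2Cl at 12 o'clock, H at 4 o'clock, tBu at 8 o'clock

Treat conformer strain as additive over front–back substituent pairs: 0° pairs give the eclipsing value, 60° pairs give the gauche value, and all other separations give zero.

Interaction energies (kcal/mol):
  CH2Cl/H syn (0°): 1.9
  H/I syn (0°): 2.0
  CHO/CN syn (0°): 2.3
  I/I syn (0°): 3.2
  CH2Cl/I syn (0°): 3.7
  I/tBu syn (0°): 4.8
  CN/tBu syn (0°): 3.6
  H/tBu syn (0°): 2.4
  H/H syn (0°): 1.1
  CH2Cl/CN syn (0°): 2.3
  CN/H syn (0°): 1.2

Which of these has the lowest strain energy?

A

A is eclipsed. I at 0° is eclipsed with H at 0° (2.0); H at 120° is eclipsed with tBu at 120° (2.4); CN at 240° is eclipsed with CH2Cl at 240° (2.3). Total 6.7 kcal/mol.
B is eclipsed. I at 0° is eclipsed with tBu at 0° (4.8); H at 120° is eclipsed with CH2Cl at 120° (1.9); CN at 240° is eclipsed with H at 240° (1.2). Total 7.9 kcal/mol.
C is eclipsed. I at 0° is eclipsed with CH2Cl at 0° (3.7); H at 120° is eclipsed with H at 120° (1.1); CN at 240° is eclipsed with tBu at 240° (3.6). Total 8.4 kcal/mol.
A has the lowest total (6.7 kcal/mol).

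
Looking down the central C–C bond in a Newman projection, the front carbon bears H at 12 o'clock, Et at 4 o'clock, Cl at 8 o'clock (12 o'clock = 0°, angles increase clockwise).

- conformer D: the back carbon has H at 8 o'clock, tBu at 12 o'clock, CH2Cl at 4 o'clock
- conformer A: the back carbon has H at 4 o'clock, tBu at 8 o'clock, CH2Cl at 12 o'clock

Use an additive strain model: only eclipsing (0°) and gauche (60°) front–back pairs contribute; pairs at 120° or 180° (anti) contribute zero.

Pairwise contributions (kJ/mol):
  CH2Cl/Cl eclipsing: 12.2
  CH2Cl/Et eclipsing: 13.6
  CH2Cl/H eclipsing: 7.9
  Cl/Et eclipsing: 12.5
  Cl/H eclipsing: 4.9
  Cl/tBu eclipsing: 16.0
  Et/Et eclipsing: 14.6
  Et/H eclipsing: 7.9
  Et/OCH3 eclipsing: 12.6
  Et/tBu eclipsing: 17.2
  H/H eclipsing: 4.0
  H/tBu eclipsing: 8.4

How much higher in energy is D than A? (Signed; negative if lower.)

D (eclipsed): H–tBu eclipsed, Et–CH2Cl eclipsed, Cl–H eclipsed; 8.4 + 13.6 + 4.9 = 26.9 kJ/mol.
A (eclipsed): H–CH2Cl eclipsed, Et–H eclipsed, Cl–tBu eclipsed; 7.9 + 7.9 + 16.0 = 31.8 kJ/mol.
E(D) − E(A) = 26.9 − 31.8 = -4.9 kJ/mol.

-4.9 kJ/mol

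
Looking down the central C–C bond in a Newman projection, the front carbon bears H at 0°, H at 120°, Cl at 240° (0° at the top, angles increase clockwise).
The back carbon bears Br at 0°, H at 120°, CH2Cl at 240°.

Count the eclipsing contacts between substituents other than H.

1

Non-H eclipsing pairs: Cl(240°)/CH2Cl(240°) — 1 interaction.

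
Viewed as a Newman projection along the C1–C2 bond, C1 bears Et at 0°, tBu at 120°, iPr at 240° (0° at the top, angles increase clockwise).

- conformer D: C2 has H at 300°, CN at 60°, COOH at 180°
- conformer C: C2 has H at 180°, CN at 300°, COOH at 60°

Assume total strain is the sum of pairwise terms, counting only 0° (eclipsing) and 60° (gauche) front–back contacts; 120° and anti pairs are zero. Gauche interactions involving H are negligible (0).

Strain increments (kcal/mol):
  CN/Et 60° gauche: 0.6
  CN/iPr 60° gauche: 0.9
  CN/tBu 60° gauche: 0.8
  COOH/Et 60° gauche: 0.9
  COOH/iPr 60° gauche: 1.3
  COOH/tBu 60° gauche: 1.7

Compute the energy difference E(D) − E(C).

D (staggered): Et–CN gauche, tBu–CN gauche, tBu–COOH gauche, iPr–COOH gauche; 0.6 + 0.8 + 1.7 + 1.3 = 4.4 kcal/mol.
C (staggered): Et–CN gauche, Et–COOH gauche, tBu–COOH gauche, iPr–CN gauche; 0.6 + 0.9 + 1.7 + 0.9 = 4.1 kcal/mol.
E(D) − E(C) = 4.4 − 4.1 = +0.3 kcal/mol.

+0.3 kcal/mol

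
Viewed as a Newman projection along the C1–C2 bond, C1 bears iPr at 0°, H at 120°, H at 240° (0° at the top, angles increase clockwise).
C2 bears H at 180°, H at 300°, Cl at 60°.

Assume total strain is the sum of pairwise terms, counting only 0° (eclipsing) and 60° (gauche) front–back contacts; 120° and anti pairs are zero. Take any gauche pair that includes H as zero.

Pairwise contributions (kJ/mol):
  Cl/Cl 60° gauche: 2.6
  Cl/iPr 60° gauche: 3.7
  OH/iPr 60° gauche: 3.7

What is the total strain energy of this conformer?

This conformer (staggered): iPr–Cl gauche; 3.7 = 3.7 kJ/mol.

3.7 kJ/mol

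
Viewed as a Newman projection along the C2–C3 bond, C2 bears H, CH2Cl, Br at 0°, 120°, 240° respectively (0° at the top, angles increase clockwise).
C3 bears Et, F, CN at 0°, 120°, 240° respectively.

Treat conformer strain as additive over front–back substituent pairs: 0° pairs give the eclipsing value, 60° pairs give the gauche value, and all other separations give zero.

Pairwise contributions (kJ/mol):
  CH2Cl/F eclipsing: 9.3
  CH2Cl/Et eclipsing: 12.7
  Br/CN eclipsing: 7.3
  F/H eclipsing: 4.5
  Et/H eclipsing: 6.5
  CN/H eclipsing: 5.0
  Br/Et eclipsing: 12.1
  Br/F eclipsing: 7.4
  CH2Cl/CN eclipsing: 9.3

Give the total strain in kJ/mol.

23.1 kJ/mol

This conformer is eclipsed. H at 0° is eclipsed with Et at 0° (6.5); CH2Cl at 120° is eclipsed with F at 120° (9.3); Br at 240° is eclipsed with CN at 240° (7.3). Total 23.1 kJ/mol.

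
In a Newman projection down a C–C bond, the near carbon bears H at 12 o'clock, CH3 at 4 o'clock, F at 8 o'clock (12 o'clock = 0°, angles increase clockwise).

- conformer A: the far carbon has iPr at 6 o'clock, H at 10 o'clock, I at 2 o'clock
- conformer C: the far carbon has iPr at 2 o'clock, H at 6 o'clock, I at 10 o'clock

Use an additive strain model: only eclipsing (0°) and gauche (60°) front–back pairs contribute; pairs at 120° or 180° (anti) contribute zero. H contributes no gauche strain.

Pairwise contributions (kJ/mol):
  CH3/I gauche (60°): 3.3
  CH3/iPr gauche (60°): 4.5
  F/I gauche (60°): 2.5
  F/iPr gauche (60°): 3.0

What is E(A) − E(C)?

A (staggered): CH3–iPr gauche, CH3–I gauche, F–iPr gauche; 4.5 + 3.3 + 3.0 = 10.8 kJ/mol.
C (staggered): CH3–iPr gauche, F–I gauche; 4.5 + 2.5 = 7.0 kJ/mol.
E(A) − E(C) = 10.8 − 7.0 = +3.8 kJ/mol.

+3.8 kJ/mol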